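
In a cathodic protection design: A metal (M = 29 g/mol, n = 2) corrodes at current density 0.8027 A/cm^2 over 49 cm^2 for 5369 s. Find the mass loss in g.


Apply Faraday's law: m = i*A*t*M / (n*F)
Total charge passed Q = i*A*t = 0.8027*49*5369 = 211175.1187 C
m = Q*M/(n*F) = 211175.1187*29/(2*96485) = 31.7359 g

31.7359 g


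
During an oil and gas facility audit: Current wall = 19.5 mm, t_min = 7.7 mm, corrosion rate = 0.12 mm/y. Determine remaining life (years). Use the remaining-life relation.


Apply the remaining-life relation: RL = (t_current − t_min) / CR
RL = (19.5 − 7.7) / 0.12 = 11.8 / 0.12 = 98.3 years

98.3 years


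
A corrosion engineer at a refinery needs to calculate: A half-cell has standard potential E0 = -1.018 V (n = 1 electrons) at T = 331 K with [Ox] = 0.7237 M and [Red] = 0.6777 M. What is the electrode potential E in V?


Apply the Nernst equation: E = E0 + (RT/nF)*ln([Ox]/[Red])
Step 1: RT/nF = 8.314*331/(1*96485) = 0.02852188 V
Step 2: [Ox]/[Red] = 0.7237/0.6777 = 1.067877
Step 3: ln(1.067877) = 0.065673
Step 4: correction = 0.02852188 * 0.065673 = 0.002 V
E = -1.018 + 0.002 = -1.016 V

-1.016 V


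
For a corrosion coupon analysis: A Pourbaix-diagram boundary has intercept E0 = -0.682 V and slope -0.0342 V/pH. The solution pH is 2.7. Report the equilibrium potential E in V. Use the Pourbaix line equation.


Apply the Pourbaix line equation: E = E0 + slope*pH
E = -0.682 + (-0.0342)*2.7 = -0.682 + (-0.09234) = -0.77434 V
Rounded to 4 decimal places: E = -0.7743 V

-0.7743 V


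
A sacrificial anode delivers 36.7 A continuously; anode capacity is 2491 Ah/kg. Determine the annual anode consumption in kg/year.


Annual consumption = current * hours per year / capacity
Rate = 36.7 * 8760 / 2491 = 129.1 kg/year

129.1 kg/year


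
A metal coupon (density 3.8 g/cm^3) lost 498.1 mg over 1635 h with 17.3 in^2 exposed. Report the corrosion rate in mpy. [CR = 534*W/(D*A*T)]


Apply the mpy weight-loss relation: CR = 534 * W / (D * A * T)
Numerator: 534 * 498.1 = 265985.4
Denominator: 3.8 * 17.3 * 1635 = 107484.9
CR = 265985.4 / 107484.9 = 2.4746 mpy

2.4746 mpy


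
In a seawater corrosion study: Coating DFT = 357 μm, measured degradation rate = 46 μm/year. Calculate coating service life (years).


Service life = thickness / degradation rate
Life = 357 / 46 = 7.8 years

7.8 years


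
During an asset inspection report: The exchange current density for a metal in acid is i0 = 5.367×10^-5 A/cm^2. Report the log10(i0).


i0 = 5.367×10^-5 A/cm^2
log10(i0) = -4.27

-4.27


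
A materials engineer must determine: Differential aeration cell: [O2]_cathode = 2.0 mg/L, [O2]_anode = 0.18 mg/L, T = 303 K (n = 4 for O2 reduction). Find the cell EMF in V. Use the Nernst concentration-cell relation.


Apply the Nernst concentration-cell relation: E = (RT/nF)*ln(C_cathode/C_anode)
RT/nF = 8.314*303/(4*96485) = 0.00652729 V
ln(2.0/0.18) = 2.40795
E = 0.00652729 * 2.40795 = 0.01572 V

0.01572 V


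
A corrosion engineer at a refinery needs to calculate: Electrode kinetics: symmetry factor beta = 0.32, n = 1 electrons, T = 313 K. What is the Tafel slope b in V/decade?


Apply the Tafel slope relation: b = 2.303*R*T/(beta*n*F)
Numerator: 2.303 * 8.314 * 313 = 5993.06
Denominator: 0.32 * 1 * 96485 = 30875.2
b = 5993.06 / 30875.2 = 0.194 V/decade

0.194 V/decade


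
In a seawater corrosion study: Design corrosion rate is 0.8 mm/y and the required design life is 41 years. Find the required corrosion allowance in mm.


Corrosion allowance = CR × design life
CA = 0.8 * 41 = 32.8 mm

32.8 mm


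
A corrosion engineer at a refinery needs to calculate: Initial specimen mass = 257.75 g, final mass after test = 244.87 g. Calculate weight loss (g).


Weight loss = initial − final
WL = 257.75 − 244.87 = 12.88 g

12.88 g


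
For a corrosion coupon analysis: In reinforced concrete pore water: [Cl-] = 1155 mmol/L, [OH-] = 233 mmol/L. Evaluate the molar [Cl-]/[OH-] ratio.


Threshold parameter = [Cl-] / [OH-] (molar basis; both in mmol/L, so units cancel)
Ratio = 1155 / 233 = 4.96

4.96


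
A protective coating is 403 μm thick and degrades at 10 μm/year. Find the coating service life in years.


Service life = thickness / degradation rate
Life = 403 / 10 = 40.3 years

40.3 years


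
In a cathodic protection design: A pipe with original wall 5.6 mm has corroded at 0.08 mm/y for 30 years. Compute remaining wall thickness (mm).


Remaining wall = original − CR × time
t = 5.6 − 0.08*30 = 5.6 − 2.4 = 3.2 mm

3.2 mm


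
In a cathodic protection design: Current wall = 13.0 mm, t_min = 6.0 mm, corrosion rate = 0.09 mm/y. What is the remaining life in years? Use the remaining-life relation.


Apply the remaining-life relation: RL = (t_current − t_min) / CR
RL = (13.0 − 6.0) / 0.09 = 7.0 / 0.09 = 77.8 years

77.8 years


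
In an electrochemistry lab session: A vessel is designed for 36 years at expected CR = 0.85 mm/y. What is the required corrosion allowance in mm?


Corrosion allowance = CR × design life
CA = 0.85 * 36 = 30.6 mm

30.6 mm


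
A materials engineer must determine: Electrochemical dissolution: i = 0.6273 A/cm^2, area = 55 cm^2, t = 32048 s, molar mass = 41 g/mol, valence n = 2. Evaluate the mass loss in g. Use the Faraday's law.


Apply Faraday's law: m = i*A*t*M / (n*F)
Total charge passed Q = i*A*t = 0.6273*55*32048 = 1105704.072 C
m = Q*M/(n*F) = 1105704.072*41/(2*96485) = 234.927 g

234.927 g


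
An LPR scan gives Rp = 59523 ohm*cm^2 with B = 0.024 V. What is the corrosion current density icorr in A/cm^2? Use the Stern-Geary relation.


Apply the Stern-Geary relation: icorr = B / Rp
icorr = 0.024 / 59523 = 4.032×10^-7 A/cm^2

4.032×10^-7 A/cm^2


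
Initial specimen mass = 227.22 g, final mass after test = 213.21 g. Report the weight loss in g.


Weight loss = initial − final
WL = 227.22 − 213.21 = 14.01 g

14.01 g


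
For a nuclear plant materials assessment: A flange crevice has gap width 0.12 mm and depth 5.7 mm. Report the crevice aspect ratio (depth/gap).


Aspect ratio = depth / gap
Ratio = 5.7 / 0.12 = 47.5

47.5


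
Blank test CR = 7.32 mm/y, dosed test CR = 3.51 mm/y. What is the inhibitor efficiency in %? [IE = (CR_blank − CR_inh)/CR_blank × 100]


Apply the inhibitor-efficiency definition: IE = (CR_blank − CR_inh)/CR_blank × 100
IE = (7.32 − 3.51) / 7.32 × 100
IE = 3.81 / 7.32 × 100 = 52.0 %

52.0 %


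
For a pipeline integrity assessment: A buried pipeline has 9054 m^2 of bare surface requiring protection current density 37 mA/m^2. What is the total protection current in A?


I = area * current density, then convert mA → A (÷1000)
I = 9054 * 37 / 1000 = 335.0 A

335.0 A


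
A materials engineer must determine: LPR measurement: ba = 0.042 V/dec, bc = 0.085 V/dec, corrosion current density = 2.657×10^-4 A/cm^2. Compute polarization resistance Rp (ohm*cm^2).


Apply the Stern-Geary equation: Rp = ba*bc / (2.303*icorr*(ba+bc))
ba*bc = 0.042*0.085 = 0.00357
ba+bc = 0.127; 2.303*icorr*(ba+bc) = 2.303*2.657×10^-4*0.127 = 7.7712202×10^-5
Rp = 0.00357 / 7.7712202×10^-5 = 45.94 ohm*cm^2

45.94 ohm*cm^2


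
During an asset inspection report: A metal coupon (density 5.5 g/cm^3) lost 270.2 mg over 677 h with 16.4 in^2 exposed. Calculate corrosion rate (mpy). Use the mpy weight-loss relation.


Apply the mpy weight-loss relation: CR = 534 * W / (D * A * T)
Numerator: 534 * 270.2 = 144286.8
Denominator: 5.5 * 16.4 * 677 = 61065.4
CR = 144286.8 / 61065.4 = 2.3628 mpy

2.3628 mpy


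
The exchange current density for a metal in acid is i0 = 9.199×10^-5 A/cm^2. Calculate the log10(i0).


i0 = 9.199×10^-5 A/cm^2
log10(i0) = -4.036

-4.036


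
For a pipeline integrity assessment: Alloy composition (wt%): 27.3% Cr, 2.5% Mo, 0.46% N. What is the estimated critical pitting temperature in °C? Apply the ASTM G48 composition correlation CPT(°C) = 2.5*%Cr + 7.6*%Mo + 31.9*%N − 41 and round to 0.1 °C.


Apply the ASTM G48 empirical CPT estimate: CPT(°C) = 2.5*%Cr + 7.6*%Mo + 31.9*%N − 41
2.5*27.3 = 68.25; 7.6*2.5 = 19; 31.9*0.46 = 14.674
CPT = 68.25 + 19 + 14.674 − 41 = 60.924 °C
Rounded to 0.1 °C: CPT ≈ 60.9 °C

60.9 °C


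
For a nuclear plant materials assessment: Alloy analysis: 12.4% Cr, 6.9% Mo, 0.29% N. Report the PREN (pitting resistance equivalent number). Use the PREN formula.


Apply the PREN formula: PREN = Cr + 3.3*Mo + 16*N
PREN = 12.4 + 3.3*6.9 + 16*0.29
PREN = 12.4 + 22.77 + 4.64 = 39.81

39.81


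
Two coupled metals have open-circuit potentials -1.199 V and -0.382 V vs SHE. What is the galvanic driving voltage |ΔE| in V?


Driving voltage is the absolute potential difference.
|ΔE| = |-1.199 − (-0.382)| = 0.817 V

0.817 V


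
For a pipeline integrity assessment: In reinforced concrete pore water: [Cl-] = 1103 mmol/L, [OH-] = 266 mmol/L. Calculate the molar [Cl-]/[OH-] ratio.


Threshold parameter = [Cl-] / [OH-] (molar basis; both in mmol/L, so units cancel)
Ratio = 1103 / 266 = 4.15

4.15


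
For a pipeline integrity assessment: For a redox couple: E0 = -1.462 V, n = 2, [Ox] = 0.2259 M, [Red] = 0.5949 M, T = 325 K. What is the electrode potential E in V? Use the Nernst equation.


Apply the Nernst equation: E = E0 + (RT/nF)*ln([Ox]/[Red])
Step 1: RT/nF = 8.314*325/(2*96485) = 0.01400244 V
Step 2: [Ox]/[Red] = 0.2259/0.5949 = 0.379728
Step 3: ln(0.379728) = -0.9683
Step 4: correction = 0.01400244 * -0.9683 = -0.014 V
E = -1.462 + -0.014 = -1.476 V

-1.476 V


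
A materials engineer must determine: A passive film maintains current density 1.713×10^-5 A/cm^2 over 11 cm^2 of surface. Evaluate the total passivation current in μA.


I = i_pass * A, then convert A → μA (×10^6)
I = 1.713×10^-5 * 11 * 10^6 = 188.43 μA

188.43 μA


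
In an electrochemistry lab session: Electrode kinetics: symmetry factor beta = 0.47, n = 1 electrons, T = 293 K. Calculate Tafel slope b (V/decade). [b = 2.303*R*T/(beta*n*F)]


Apply the Tafel slope relation: b = 2.303*R*T/(beta*n*F)
Numerator: 2.303 * 8.314 * 293 = 5610.11
Denominator: 0.47 * 1 * 96485 = 45347.95
b = 5610.11 / 45347.95 = 0.124 V/decade

0.124 V/decade


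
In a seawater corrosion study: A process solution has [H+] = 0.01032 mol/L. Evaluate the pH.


pH = −log10[H+]
pH = −log10(0.01032) = 1.99

1.99


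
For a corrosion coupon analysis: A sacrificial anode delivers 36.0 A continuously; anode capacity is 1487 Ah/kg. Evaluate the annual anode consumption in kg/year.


Annual consumption = current * hours per year / capacity
Rate = 36.0 * 8760 / 1487 = 212.1 kg/year

212.1 kg/year


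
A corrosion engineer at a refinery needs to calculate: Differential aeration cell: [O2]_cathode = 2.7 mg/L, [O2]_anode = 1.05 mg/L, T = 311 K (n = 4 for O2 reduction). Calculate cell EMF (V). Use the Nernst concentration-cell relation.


Apply the Nernst concentration-cell relation: E = (RT/nF)*ln(C_cathode/C_anode)
RT/nF = 8.314*311/(4*96485) = 0.00669963 V
ln(2.7/1.05) = 0.94446
E = 0.00669963 * 0.94446 = 0.00633 V

0.00633 V


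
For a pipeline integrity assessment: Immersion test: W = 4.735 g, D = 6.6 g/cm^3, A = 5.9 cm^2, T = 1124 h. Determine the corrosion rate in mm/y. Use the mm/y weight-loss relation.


Apply the mm/y weight-loss relation: CR = 87600 * W / (D * A * T)
Numerator: 87600 * 4.735 = 414786.0
Denominator: 6.6 * 5.9 * 1124 = 43768.56
CR = 414786.0 / 43768.56 = 9.4768 mm/y

9.4768 mm/y


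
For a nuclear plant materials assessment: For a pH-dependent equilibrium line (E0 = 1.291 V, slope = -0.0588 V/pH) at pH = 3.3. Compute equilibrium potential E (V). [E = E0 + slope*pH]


Apply the Pourbaix line equation: E = E0 + slope*pH
E = 1.291 + (-0.0588)*3.3 = 1.291 + (-0.19404) = 1.09696 V
Rounded to 3 decimal places: E = 1.097 V

1.097 V


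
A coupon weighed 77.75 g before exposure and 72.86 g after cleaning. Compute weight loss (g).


Weight loss = initial − final
WL = 77.75 − 72.86 = 4.89 g

4.89 g


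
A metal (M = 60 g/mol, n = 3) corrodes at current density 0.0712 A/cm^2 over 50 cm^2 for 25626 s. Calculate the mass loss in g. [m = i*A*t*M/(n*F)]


Apply Faraday's law: m = i*A*t*M / (n*F)
Total charge passed Q = i*A*t = 0.0712*50*25626 = 91228.56 C
m = Q*M/(n*F) = 91228.56*60/(3*96485) = 18.91 g

18.91 g


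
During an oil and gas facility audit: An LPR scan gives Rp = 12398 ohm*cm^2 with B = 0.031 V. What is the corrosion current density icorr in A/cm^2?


Apply the Stern-Geary relation: icorr = B / Rp
icorr = 0.031 / 12398 = 2.5×10^-6 A/cm^2

2.5×10^-6 A/cm^2


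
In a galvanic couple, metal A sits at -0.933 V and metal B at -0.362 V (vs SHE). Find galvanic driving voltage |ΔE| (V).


Driving voltage is the absolute potential difference.
|ΔE| = |-0.933 − (-0.362)| = 0.571 V

0.571 V


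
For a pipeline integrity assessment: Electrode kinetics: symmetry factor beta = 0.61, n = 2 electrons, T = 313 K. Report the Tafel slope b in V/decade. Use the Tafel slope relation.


Apply the Tafel slope relation: b = 2.303*R*T/(beta*n*F)
Numerator: 2.303 * 8.314 * 313 = 5993.06
Denominator: 0.61 * 2 * 96485 = 117711.7
b = 5993.06 / 117711.7 = 0.051 V/decade

0.051 V/decade


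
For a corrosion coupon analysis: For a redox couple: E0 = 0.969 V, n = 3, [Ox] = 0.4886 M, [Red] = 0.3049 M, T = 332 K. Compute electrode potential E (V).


Apply the Nernst equation: E = E0 + (RT/nF)*ln([Ox]/[Red])
Step 1: RT/nF = 8.314*332/(3*96485) = 0.00953602 V
Step 2: [Ox]/[Red] = 0.4886/0.3049 = 1.602493
Step 3: ln(1.602493) = 0.471561
Step 4: correction = 0.00953602 * 0.471561 = 0.004 V
E = 0.969 + 0.004 = 0.973 V

0.973 V


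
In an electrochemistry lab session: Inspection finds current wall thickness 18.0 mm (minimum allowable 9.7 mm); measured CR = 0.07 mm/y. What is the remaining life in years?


Apply the remaining-life relation: RL = (t_current − t_min) / CR
RL = (18.0 − 9.7) / 0.07 = 8.3 / 0.07 = 118.6 years

118.6 years


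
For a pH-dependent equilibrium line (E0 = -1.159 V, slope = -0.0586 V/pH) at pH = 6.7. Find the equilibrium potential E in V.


Apply the Pourbaix line equation: E = E0 + slope*pH
E = -1.159 + (-0.0586)*6.7 = -1.159 + (-0.39262) = -1.55162 V
Rounded to 4 decimal places: E = -1.5516 V

-1.5516 V


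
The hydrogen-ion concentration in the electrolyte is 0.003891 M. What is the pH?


pH = −log10[H+]
pH = −log10(0.003891) = 2.41

2.41


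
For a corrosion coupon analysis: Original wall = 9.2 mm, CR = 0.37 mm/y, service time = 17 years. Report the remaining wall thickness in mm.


Remaining wall = original − CR × time
t = 9.2 − 0.37*17 = 9.2 − 6.29 = 2.91 mm

2.91 mm


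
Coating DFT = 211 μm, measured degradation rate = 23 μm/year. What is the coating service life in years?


Service life = thickness / degradation rate
Life = 211 / 23 = 9.2 years

9.2 years


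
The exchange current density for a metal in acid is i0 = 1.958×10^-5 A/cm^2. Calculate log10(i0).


i0 = 1.958×10^-5 A/cm^2
log10(i0) = -4.708

-4.708


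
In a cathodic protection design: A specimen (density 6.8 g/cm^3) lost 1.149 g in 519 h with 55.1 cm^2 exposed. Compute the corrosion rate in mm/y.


Apply the mm/y weight-loss relation: CR = 87600 * W / (D * A * T)
Numerator: 87600 * 1.149 = 100652.4
Denominator: 6.8 * 55.1 * 519 = 194458.92
CR = 100652.4 / 194458.92 = 0.5176 mm/y

0.5176 mm/y


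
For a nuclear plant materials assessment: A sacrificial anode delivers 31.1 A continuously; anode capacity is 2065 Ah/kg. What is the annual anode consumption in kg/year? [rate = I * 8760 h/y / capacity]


Annual consumption = current * hours per year / capacity
Rate = 31.1 * 8760 / 2065 = 131.9 kg/year

131.9 kg/year


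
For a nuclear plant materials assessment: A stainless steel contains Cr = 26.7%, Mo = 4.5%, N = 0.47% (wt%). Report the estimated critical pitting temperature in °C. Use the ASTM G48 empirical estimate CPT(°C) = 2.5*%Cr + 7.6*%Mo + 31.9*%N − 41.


Apply the ASTM G48 empirical CPT estimate: CPT(°C) = 2.5*%Cr + 7.6*%Mo + 31.9*%N − 41
2.5*26.7 = 66.75; 7.6*4.5 = 34.2; 31.9*0.47 = 14.993
CPT = 66.75 + 34.2 + 14.993 − 41 = 74.943 °C
Rounded to 0.1 °C: CPT ≈ 74.9 °C

74.9 °C


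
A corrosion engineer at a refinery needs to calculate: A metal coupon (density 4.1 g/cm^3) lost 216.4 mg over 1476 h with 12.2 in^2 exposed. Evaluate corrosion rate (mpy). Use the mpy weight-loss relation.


Apply the mpy weight-loss relation: CR = 534 * W / (D * A * T)
Numerator: 534 * 216.4 = 115557.6
Denominator: 4.1 * 12.2 * 1476 = 73829.52
CR = 115557.6 / 73829.52 = 1.565 mpy

1.565 mpy


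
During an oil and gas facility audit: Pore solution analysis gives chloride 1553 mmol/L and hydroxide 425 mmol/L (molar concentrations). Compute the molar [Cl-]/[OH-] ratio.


Threshold parameter = [Cl-] / [OH-] (molar basis; both in mmol/L, so units cancel)
Ratio = 1553 / 425 = 3.65

3.65


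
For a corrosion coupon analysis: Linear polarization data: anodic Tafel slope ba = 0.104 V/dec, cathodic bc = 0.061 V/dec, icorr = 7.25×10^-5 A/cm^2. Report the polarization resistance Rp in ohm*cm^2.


Apply the Stern-Geary equation: Rp = ba*bc / (2.303*icorr*(ba+bc))
ba*bc = 0.104*0.061 = 0.006344
ba+bc = 0.165; 2.303*icorr*(ba+bc) = 2.303*7.25×10^-5*0.165 = 2.7549637×10^-5
Rp = 0.006344 / 2.7549637×10^-5 = 230.3 ohm*cm^2

230.3 ohm*cm^2


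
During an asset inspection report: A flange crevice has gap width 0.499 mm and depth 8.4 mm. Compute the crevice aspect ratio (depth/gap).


Aspect ratio = depth / gap
Ratio = 8.4 / 0.499 = 16.8

16.8


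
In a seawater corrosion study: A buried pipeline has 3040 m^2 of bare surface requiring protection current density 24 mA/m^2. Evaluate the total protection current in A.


I = area * current density, then convert mA → A (÷1000)
I = 3040 * 24 / 1000 = 72.96 A

72.96 A


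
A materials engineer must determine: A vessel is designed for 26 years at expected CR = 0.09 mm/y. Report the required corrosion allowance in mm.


Corrosion allowance = CR × design life
CA = 0.09 * 26 = 2.34 mm

2.34 mm


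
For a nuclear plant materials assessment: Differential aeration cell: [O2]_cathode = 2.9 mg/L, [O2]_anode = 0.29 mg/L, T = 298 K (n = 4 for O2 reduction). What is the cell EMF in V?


Apply the Nernst concentration-cell relation: E = (RT/nF)*ln(C_cathode/C_anode)
RT/nF = 8.314*298/(4*96485) = 0.00641958 V
ln(2.9/0.29) = 2.30259
E = 0.00641958 * 2.30259 = 0.01478 V

0.01478 V


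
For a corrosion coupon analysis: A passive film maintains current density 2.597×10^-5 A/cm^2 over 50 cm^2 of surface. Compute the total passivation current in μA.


I = i_pass * A, then convert A → μA (×10^6)
I = 2.597×10^-5 * 50 * 10^6 = 1298.5 μA

1298.5 μA


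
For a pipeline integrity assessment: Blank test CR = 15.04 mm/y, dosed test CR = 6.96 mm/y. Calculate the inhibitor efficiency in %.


Apply the inhibitor-efficiency definition: IE = (CR_blank − CR_inh)/CR_blank × 100
IE = (15.04 − 6.96) / 15.04 × 100
IE = 8.08 / 15.04 × 100 = 53.7 %

53.7 %


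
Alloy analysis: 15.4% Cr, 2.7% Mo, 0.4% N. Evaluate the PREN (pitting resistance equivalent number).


Apply the PREN formula: PREN = Cr + 3.3*Mo + 16*N
PREN = 15.4 + 3.3*2.7 + 16*0.4
PREN = 15.4 + 8.91 + 6.4 = 30.71

30.71


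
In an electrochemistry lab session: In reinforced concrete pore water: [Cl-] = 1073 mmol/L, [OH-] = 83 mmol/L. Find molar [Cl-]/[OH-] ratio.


Threshold parameter = [Cl-] / [OH-] (molar basis; both in mmol/L, so units cancel)
Ratio = 1073 / 83 = 12.93

12.93


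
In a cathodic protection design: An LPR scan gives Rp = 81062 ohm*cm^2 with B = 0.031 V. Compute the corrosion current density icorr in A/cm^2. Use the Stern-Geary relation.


Apply the Stern-Geary relation: icorr = B / Rp
icorr = 0.031 / 81062 = 3.824×10^-7 A/cm^2

3.824×10^-7 A/cm^2


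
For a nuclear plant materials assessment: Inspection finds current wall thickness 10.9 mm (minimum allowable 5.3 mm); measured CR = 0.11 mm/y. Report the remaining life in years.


Apply the remaining-life relation: RL = (t_current − t_min) / CR
RL = (10.9 − 5.3) / 0.11 = 5.6 / 0.11 = 50.9 years

50.9 years


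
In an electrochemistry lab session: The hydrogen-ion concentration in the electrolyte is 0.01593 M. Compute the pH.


pH = −log10[H+]
pH = −log10(0.01593) = 1.8

1.8


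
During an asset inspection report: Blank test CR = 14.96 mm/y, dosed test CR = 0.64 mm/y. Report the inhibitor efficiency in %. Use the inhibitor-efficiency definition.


Apply the inhibitor-efficiency definition: IE = (CR_blank − CR_inh)/CR_blank × 100
IE = (14.96 − 0.64) / 14.96 × 100
IE = 14.32 / 14.96 × 100 = 95.7 %

95.7 %


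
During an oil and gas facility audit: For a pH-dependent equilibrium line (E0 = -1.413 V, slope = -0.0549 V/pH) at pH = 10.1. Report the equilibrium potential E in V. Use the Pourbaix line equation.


Apply the Pourbaix line equation: E = E0 + slope*pH
E = -1.413 + (-0.0549)*10.1 = -1.413 + (-0.55449) = -1.96749 V
Rounded to 3 decimal places: E = -1.967 V

-1.967 V


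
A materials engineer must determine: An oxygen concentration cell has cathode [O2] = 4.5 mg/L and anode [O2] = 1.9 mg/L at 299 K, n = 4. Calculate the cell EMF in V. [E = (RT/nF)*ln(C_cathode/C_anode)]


Apply the Nernst concentration-cell relation: E = (RT/nF)*ln(C_cathode/C_anode)
RT/nF = 8.314*299/(4*96485) = 0.00644112 V
ln(4.5/1.9) = 0.86222
E = 0.00644112 * 0.86222 = 0.00555 V

0.00555 V


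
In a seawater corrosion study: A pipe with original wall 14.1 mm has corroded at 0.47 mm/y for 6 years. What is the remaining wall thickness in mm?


Remaining wall = original − CR × time
t = 14.1 − 0.47*6 = 14.1 − 2.82 = 11.28 mm

11.28 mm


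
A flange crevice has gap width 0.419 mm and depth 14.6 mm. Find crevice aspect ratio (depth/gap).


Aspect ratio = depth / gap
Ratio = 14.6 / 0.419 = 34.8

34.8


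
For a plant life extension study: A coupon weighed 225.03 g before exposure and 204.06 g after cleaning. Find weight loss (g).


Weight loss = initial − final
WL = 225.03 − 204.06 = 20.97 g

20.97 g


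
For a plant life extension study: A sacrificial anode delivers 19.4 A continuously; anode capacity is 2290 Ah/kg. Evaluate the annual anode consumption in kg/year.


Annual consumption = current * hours per year / capacity
Rate = 19.4 * 8760 / 2290 = 74.2 kg/year

74.2 kg/year


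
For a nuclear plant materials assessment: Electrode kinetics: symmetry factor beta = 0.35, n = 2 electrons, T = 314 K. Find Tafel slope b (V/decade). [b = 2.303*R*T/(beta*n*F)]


Apply the Tafel slope relation: b = 2.303*R*T/(beta*n*F)
Numerator: 2.303 * 8.314 * 314 = 6012.2
Denominator: 0.35 * 2 * 96485 = 67539.5
b = 6012.2 / 67539.5 = 0.089 V/decade

0.089 V/decade


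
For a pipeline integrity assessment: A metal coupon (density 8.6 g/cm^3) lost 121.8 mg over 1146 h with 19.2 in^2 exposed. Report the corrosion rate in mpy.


Apply the mpy weight-loss relation: CR = 534 * W / (D * A * T)
Numerator: 534 * 121.8 = 65041.2
Denominator: 8.6 * 19.2 * 1146 = 189227.52
CR = 65041.2 / 189227.52 = 0.344 mpy

0.344 mpy


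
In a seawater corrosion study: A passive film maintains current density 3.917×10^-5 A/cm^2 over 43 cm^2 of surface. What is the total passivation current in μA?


I = i_pass * A, then convert A → μA (×10^6)
I = 3.917×10^-5 * 43 * 10^6 = 1684.31 μA

1684.31 μA


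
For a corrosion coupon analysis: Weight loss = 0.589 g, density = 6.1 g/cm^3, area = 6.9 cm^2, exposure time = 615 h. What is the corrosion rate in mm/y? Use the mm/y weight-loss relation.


Apply the mm/y weight-loss relation: CR = 87600 * W / (D * A * T)
Numerator: 87600 * 0.589 = 51596.4
Denominator: 6.1 * 6.9 * 615 = 25885.35
CR = 51596.4 / 25885.35 = 1.993266 mm/y

1.993266 mm/y


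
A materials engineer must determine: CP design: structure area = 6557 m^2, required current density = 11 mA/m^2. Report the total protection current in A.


I = area * current density, then convert mA → A (÷1000)
I = 6557 * 11 / 1000 = 72.13 A

72.13 A


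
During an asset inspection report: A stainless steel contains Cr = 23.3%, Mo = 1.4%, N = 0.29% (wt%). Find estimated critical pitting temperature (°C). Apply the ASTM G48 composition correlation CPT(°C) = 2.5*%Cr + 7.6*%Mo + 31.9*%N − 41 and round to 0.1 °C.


Apply the ASTM G48 empirical CPT estimate: CPT(°C) = 2.5*%Cr + 7.6*%Mo + 31.9*%N − 41
2.5*23.3 = 58.25; 7.6*1.4 = 10.64; 31.9*0.29 = 9.251
CPT = 58.25 + 10.64 + 9.251 − 41 = 37.141 °C
Rounded to 0.1 °C: CPT ≈ 37.1 °C

37.1 °C


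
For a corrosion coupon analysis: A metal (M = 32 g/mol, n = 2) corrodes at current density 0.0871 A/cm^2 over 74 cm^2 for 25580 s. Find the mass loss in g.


Apply Faraday's law: m = i*A*t*M / (n*F)
Total charge passed Q = i*A*t = 0.0871*74*25580 = 164873.332 C
m = Q*M/(n*F) = 164873.332*32/(2*96485) = 27.34076 g

27.34076 g


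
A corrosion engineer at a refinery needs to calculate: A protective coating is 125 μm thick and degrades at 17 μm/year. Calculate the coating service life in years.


Service life = thickness / degradation rate
Life = 125 / 17 = 7.4 years

7.4 years


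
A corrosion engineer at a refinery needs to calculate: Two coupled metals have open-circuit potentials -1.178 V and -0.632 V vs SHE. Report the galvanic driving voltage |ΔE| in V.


Driving voltage is the absolute potential difference.
|ΔE| = |-1.178 − (-0.632)| = 0.546 V

0.546 V


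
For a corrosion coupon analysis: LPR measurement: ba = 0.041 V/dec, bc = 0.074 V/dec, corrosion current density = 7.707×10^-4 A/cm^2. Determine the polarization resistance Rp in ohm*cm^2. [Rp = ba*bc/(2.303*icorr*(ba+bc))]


Apply the Stern-Geary equation: Rp = ba*bc / (2.303*icorr*(ba+bc))
ba*bc = 0.041*0.074 = 0.003034
ba+bc = 0.115; 2.303*icorr*(ba+bc) = 2.303*7.707×10^-4*0.115 = 2.0411604×10^-4
Rp = 0.003034 / 2.0411604×10^-4 = 14.86 ohm*cm^2

14.86 ohm*cm^2


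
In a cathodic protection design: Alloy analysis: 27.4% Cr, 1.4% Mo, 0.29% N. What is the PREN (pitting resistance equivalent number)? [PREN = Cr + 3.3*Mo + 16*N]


Apply the PREN formula: PREN = Cr + 3.3*Mo + 16*N
PREN = 27.4 + 3.3*1.4 + 16*0.29
PREN = 27.4 + 4.62 + 4.64 = 36.66

36.66


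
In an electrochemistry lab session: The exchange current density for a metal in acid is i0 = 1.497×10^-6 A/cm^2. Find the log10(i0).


i0 = 1.497×10^-6 A/cm^2
log10(i0) = -5.825

-5.825


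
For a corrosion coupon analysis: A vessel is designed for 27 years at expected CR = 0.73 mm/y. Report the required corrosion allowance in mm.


Corrosion allowance = CR × design life
CA = 0.73 * 27 = 19.71 mm

19.71 mm


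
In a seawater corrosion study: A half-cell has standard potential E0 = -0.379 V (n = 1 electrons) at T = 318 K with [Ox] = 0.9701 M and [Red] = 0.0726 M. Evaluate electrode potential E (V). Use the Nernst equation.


Apply the Nernst equation: E = E0 + (RT/nF)*ln([Ox]/[Red])
Step 1: RT/nF = 8.314*318/(1*96485) = 0.02740169 V
Step 2: [Ox]/[Red] = 0.9701/0.0726 = 13.362259
Step 3: ln(13.362259) = 2.592434
Step 4: correction = 0.02740169 * 2.592434 = 0.071 V
E = -0.379 + 0.071 = -0.308 V

-0.308 V


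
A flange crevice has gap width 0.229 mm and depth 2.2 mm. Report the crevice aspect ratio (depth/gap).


Aspect ratio = depth / gap
Ratio = 2.2 / 0.229 = 9.6

9.6


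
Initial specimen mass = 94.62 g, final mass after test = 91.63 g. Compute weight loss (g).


Weight loss = initial − final
WL = 94.62 − 91.63 = 2.99 g

2.99 g


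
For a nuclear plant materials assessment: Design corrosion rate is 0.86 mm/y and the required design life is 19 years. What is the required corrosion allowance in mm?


Corrosion allowance = CR × design life
CA = 0.86 * 19 = 16.34 mm

16.34 mm


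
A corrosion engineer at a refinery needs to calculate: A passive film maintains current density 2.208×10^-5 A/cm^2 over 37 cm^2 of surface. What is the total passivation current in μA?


I = i_pass * A, then convert A → μA (×10^6)
I = 2.208×10^-5 * 37 * 10^6 = 816.96 μA

816.96 μA


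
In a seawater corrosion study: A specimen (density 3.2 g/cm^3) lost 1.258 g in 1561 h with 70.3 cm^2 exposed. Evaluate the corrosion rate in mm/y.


Apply the mm/y weight-loss relation: CR = 87600 * W / (D * A * T)
Numerator: 87600 * 1.258 = 110200.8
Denominator: 3.2 * 70.3 * 1561 = 351162.56
CR = 110200.8 / 351162.56 = 0.3138 mm/y

0.3138 mm/y


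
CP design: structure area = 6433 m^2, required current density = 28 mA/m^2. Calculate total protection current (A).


I = area * current density, then convert mA → A (÷1000)
I = 6433 * 28 / 1000 = 180.12 A

180.12 A


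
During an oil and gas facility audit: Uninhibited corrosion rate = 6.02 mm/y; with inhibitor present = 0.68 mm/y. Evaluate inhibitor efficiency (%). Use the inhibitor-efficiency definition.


Apply the inhibitor-efficiency definition: IE = (CR_blank − CR_inh)/CR_blank × 100
IE = (6.02 − 0.68) / 6.02 × 100
IE = 5.34 / 6.02 × 100 = 88.7 %

88.7 %


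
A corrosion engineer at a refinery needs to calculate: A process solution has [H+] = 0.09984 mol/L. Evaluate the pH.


pH = −log10[H+]
pH = −log10(0.09984) = 1.0

1.0


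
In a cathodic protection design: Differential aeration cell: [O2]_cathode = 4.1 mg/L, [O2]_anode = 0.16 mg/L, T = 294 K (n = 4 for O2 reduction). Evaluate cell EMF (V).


Apply the Nernst concentration-cell relation: E = (RT/nF)*ln(C_cathode/C_anode)
RT/nF = 8.314*294/(4*96485) = 0.00633341 V
ln(4.1/0.16) = 3.24357
E = 0.00633341 * 3.24357 = 0.02054 V

0.02054 V


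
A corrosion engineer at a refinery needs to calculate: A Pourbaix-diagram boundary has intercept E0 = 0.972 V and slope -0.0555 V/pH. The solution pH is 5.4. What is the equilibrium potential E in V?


Apply the Pourbaix line equation: E = E0 + slope*pH
E = 0.972 + (-0.0555)*5.4 = 0.972 + (-0.2997) = 0.6723 V
Rounded to 3 decimal places: E = 0.672 V

0.672 V


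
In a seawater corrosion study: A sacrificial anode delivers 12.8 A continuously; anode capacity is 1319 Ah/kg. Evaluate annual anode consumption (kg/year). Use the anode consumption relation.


Annual consumption = current * hours per year / capacity
Rate = 12.8 * 8760 / 1319 = 85.0 kg/year

85.0 kg/year


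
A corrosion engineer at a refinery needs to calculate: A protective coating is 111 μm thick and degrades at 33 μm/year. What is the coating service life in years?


Service life = thickness / degradation rate
Life = 111 / 33 = 3.4 years

3.4 years


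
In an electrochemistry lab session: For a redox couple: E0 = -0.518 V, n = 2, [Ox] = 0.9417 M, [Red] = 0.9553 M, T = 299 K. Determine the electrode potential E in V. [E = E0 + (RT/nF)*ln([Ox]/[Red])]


Apply the Nernst equation: E = E0 + (RT/nF)*ln([Ox]/[Red])
Step 1: RT/nF = 8.314*299/(2*96485) = 0.01288224 V
Step 2: [Ox]/[Red] = 0.9417/0.9553 = 0.985764
Step 3: ln(0.985764) = -0.014338
Step 4: correction = 0.01288224 * -0.014338 = -0.0002 V
E = -0.518 + -0.0002 = -0.5182 V

-0.5182 V


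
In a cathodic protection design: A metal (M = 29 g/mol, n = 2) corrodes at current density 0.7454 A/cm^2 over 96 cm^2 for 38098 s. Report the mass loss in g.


Apply Faraday's law: m = i*A*t*M / (n*F)
Total charge passed Q = i*A*t = 0.7454*96*38098 = 2726231.9232 C
m = Q*M/(n*F) = 2726231.9232*29/(2*96485) = 409.705 g

409.705 g


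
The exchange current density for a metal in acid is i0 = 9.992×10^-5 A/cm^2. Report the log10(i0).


i0 = 9.992×10^-5 A/cm^2
log10(i0) = -4.0

-4.0


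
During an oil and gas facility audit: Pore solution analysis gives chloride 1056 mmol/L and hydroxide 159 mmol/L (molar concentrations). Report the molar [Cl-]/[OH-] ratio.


Threshold parameter = [Cl-] / [OH-] (molar basis; both in mmol/L, so units cancel)
Ratio = 1056 / 159 = 6.64

6.64


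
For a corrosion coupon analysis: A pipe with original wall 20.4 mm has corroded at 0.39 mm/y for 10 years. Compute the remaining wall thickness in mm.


Remaining wall = original − CR × time
t = 20.4 − 0.39*10 = 20.4 − 3.9 = 16.5 mm

16.5 mm


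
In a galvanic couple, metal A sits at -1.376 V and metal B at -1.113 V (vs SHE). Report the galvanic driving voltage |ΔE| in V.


Driving voltage is the absolute potential difference.
|ΔE| = |-1.376 − (-1.113)| = 0.263 V

0.263 V


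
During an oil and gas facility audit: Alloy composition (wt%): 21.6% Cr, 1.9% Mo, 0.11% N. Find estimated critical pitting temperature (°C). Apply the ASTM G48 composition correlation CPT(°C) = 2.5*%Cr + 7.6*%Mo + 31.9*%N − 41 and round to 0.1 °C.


Apply the ASTM G48 empirical CPT estimate: CPT(°C) = 2.5*%Cr + 7.6*%Mo + 31.9*%N − 41
2.5*21.6 = 54; 7.6*1.9 = 14.44; 31.9*0.11 = 3.509
CPT = 54 + 14.44 + 3.509 − 41 = 30.949 °C
Rounded to 0.1 °C: CPT ≈ 30.9 °C

30.9 °C


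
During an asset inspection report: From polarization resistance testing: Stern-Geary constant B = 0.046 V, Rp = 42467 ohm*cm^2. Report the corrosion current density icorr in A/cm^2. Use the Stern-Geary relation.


Apply the Stern-Geary relation: icorr = B / Rp
icorr = 0.046 / 42467 = 1.083×10^-6 A/cm^2

1.083×10^-6 A/cm^2


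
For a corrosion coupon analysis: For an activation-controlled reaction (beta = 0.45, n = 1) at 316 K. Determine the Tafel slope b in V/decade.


Apply the Tafel slope relation: b = 2.303*R*T/(beta*n*F)
Numerator: 2.303 * 8.314 * 316 = 6050.5
Denominator: 0.45 * 1 * 96485 = 43418.25
b = 6050.5 / 43418.25 = 0.1394 V/decade

0.1394 V/decade


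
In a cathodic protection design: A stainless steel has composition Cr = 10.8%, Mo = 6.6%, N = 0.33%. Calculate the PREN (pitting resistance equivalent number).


Apply the PREN formula: PREN = Cr + 3.3*Mo + 16*N
PREN = 10.8 + 3.3*6.6 + 16*0.33
PREN = 10.8 + 21.78 + 5.28 = 37.86

37.86


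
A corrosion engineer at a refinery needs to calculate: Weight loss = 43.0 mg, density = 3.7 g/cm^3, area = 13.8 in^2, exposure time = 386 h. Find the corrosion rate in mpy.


Apply the mpy weight-loss relation: CR = 534 * W / (D * A * T)
Numerator: 534 * 43.0 = 22962.0
Denominator: 3.7 * 13.8 * 386 = 19709.16
CR = 22962.0 / 19709.16 = 1.16504 mpy

1.16504 mpy


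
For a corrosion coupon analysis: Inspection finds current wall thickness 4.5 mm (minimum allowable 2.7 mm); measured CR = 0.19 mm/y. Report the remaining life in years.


Apply the remaining-life relation: RL = (t_current − t_min) / CR
RL = (4.5 − 2.7) / 0.19 = 1.8 / 0.19 = 9.5 years

9.5 years


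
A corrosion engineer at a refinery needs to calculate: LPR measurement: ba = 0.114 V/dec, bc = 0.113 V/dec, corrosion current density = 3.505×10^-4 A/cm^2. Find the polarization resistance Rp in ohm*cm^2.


Apply the Stern-Geary equation: Rp = ba*bc / (2.303*icorr*(ba+bc))
ba*bc = 0.114*0.113 = 0.012882
ba+bc = 0.227; 2.303*icorr*(ba+bc) = 2.303*3.505×10^-4*0.227 = 1.8323474×10^-4
Rp = 0.012882 / 1.8323474×10^-4 = 70.3 ohm*cm^2

70.3 ohm*cm^2


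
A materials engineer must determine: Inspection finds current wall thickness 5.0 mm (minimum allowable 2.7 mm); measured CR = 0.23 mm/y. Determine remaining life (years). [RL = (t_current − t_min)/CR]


Apply the remaining-life relation: RL = (t_current − t_min) / CR
RL = (5.0 − 2.7) / 0.23 = 2.3 / 0.23 = 10.0 years

10.0 years


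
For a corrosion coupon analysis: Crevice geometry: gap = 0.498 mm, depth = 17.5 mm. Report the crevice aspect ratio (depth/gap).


Aspect ratio = depth / gap
Ratio = 17.5 / 0.498 = 35.1

35.1


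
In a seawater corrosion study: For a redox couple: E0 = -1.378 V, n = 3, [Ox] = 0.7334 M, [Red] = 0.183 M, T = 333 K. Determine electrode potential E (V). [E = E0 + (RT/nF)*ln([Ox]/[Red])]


Apply the Nernst equation: E = E0 + (RT/nF)*ln([Ox]/[Red])
Step 1: RT/nF = 8.314*333/(3*96485) = 0.00956474 V
Step 2: [Ox]/[Red] = 0.7334/0.183 = 4.00765
Step 3: ln(4.00765) = 1.388205
Step 4: correction = 0.00956474 * 1.388205 = 0.013 V
E = -1.378 + 0.013 = -1.365 V

-1.365 V


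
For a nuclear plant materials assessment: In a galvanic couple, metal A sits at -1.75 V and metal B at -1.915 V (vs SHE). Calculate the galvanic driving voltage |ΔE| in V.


Driving voltage is the absolute potential difference.
|ΔE| = |-1.75 − (-1.915)| = 0.165 V

0.165 V


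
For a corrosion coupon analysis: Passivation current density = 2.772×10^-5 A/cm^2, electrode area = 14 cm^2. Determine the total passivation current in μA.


I = i_pass * A, then convert A → μA (×10^6)
I = 2.772×10^-5 * 14 * 10^6 = 388.08 μA

388.08 μA


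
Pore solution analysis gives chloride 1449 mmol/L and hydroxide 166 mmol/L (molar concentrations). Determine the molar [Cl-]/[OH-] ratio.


Threshold parameter = [Cl-] / [OH-] (molar basis; both in mmol/L, so units cancel)
Ratio = 1449 / 166 = 8.73

8.73


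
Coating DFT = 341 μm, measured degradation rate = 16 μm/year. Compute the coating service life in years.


Service life = thickness / degradation rate
Life = 341 / 16 = 21.3 years

21.3 years


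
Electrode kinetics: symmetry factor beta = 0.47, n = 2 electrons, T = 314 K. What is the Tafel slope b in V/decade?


Apply the Tafel slope relation: b = 2.303*R*T/(beta*n*F)
Numerator: 2.303 * 8.314 * 314 = 6012.2
Denominator: 0.47 * 2 * 96485 = 90695.9
b = 6012.2 / 90695.9 = 0.0663 V/decade

0.0663 V/decade


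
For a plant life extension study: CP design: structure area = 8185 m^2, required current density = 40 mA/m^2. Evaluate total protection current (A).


I = area * current density, then convert mA → A (÷1000)
I = 8185 * 40 / 1000 = 327.4 A

327.4 A


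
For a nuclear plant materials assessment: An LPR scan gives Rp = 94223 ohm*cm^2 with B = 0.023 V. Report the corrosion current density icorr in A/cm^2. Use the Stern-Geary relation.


Apply the Stern-Geary relation: icorr = B / Rp
icorr = 0.023 / 94223 = 2.441×10^-7 A/cm^2

2.441×10^-7 A/cm^2


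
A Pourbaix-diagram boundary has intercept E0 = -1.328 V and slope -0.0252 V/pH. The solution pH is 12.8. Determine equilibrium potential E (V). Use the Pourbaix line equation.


Apply the Pourbaix line equation: E = E0 + slope*pH
E = -1.328 + (-0.0252)*12.8 = -1.328 + (-0.32256) = -1.65056 V
Rounded to 4 decimal places: E = -1.6506 V

-1.6506 V


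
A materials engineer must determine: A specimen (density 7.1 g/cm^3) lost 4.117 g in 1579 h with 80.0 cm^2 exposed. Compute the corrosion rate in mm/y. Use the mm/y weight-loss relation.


Apply the mm/y weight-loss relation: CR = 87600 * W / (D * A * T)
Numerator: 87600 * 4.117 = 360649.2
Denominator: 7.1 * 80.0 * 1579 = 896872.0
CR = 360649.2 / 896872.0 = 0.40212 mm/y

0.40212 mm/y


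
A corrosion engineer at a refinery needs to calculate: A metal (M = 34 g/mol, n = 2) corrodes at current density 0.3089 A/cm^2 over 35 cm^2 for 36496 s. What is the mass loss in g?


Apply Faraday's law: m = i*A*t*M / (n*F)
Total charge passed Q = i*A*t = 0.3089*35*36496 = 394576.504 C
m = Q*M/(n*F) = 394576.504*34/(2*96485) = 69.5217 g

69.5217 g


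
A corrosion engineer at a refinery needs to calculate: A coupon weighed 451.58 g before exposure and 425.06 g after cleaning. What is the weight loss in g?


Weight loss = initial − final
WL = 451.58 − 425.06 = 26.52 g

26.52 g


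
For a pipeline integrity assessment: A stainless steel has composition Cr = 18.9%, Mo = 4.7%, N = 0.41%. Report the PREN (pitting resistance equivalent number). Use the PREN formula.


Apply the PREN formula: PREN = Cr + 3.3*Mo + 16*N
PREN = 18.9 + 3.3*4.7 + 16*0.41
PREN = 18.9 + 15.51 + 6.56 = 40.97

40.97


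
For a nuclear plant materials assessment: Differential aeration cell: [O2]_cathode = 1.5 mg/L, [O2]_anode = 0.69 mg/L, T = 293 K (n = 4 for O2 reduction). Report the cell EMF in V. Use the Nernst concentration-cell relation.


Apply the Nernst concentration-cell relation: E = (RT/nF)*ln(C_cathode/C_anode)
RT/nF = 8.314*293/(4*96485) = 0.00631187 V
ln(1.5/0.69) = 0.77653
E = 0.00631187 * 0.77653 = 0.0049 V

0.0049 V
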